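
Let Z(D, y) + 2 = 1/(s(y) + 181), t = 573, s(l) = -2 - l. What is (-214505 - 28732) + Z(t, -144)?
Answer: -78566196/323 ≈ -2.4324e+5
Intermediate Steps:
Z(D, y) = -2 + 1/(179 - y) (Z(D, y) = -2 + 1/((-2 - y) + 181) = -2 + 1/(179 - y))
(-214505 - 28732) + Z(t, -144) = (-214505 - 28732) + (357 - 2*(-144))/(-179 - 144) = -243237 + (357 + 288)/(-323) = -243237 - 1/323*645 = -243237 - 645/323 = -78566196/323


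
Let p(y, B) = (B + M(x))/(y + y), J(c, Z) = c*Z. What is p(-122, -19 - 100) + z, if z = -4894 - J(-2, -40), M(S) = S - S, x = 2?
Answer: -1213537/244 ≈ -4973.5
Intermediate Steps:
J(c, Z) = Z*c
M(S) = 0
z = -4974 (z = -4894 - (-40)*(-2) = -4894 - 1*80 = -4894 - 80 = -4974)
p(y, B) = B/(2*y) (p(y, B) = (B + 0)/(y + y) = B/((2*y)) = B*(1/(2*y)) = B/(2*y))
p(-122, -19 - 100) + z = (½)*(-19 - 100)/(-122) - 4974 = (½)*(-119)*(-1/122) - 4974 = 119/244 - 4974 = -1213537/244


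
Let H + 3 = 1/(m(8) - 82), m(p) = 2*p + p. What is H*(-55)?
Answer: 9625/58 ≈ 165.95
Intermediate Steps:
m(p) = 3*p
H = -175/58 (H = -3 + 1/(3*8 - 82) = -3 + 1/(24 - 82) = -3 + 1/(-58) = -3 - 1/58 = -175/58 ≈ -3.0172)
H*(-55) = -175/58*(-55) = 9625/58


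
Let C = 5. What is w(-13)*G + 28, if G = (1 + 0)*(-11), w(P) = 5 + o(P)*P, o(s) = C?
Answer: 688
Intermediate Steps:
o(s) = 5
w(P) = 5 + 5*P
G = -11 (G = 1*(-11) = -11)
w(-13)*G + 28 = (5 + 5*(-13))*(-11) + 28 = (5 - 65)*(-11) + 28 = -60*(-11) + 28 = 660 + 28 = 688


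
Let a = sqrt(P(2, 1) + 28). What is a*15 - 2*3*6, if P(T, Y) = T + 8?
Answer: -36 + 15*sqrt(38) ≈ 56.466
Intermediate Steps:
P(T, Y) = 8 + T
a = sqrt(38) (a = sqrt((8 + 2) + 28) = sqrt(10 + 28) = sqrt(38) ≈ 6.1644)
a*15 - 2*3*6 = sqrt(38)*15 - 2*3*6 = 15*sqrt(38) - 6*6 = 15*sqrt(38) - 36 = -36 + 15*sqrt(38)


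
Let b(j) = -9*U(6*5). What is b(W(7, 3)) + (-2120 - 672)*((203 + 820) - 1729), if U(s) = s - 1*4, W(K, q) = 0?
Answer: 1970918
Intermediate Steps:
U(s) = -4 + s (U(s) = s - 4 = -4 + s)
b(j) = -234 (b(j) = -9*(-4 + 6*5) = -9*(-4 + 30) = -9*26 = -234)
b(W(7, 3)) + (-2120 - 672)*((203 + 820) - 1729) = -234 + (-2120 - 672)*((203 + 820) - 1729) = -234 - 2792*(1023 - 1729) = -234 - 2792*(-706) = -234 + 1971152 = 1970918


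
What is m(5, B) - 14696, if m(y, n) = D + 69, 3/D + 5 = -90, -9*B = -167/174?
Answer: -1389568/95 ≈ -14627.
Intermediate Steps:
B = 167/1566 (B = -(-167)/(9*174) = -1/9*(-167/174) = 167/1566 ≈ 0.10664)
D = -3/95 (D = 3/(-5 - 90) = 3/(-95) = 3*(-1/95) = -3/95 ≈ -0.031579)
m(y, n) = 6552/95 (m(y, n) = -3/95 + 69 = 6552/95)
m(5, B) - 14696 = 6552/95 - 14696 = -1389568/95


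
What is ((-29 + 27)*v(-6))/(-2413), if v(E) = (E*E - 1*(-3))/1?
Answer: 78/2413 ≈ 0.032325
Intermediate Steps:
v(E) = 3 + E² (v(E) = (E² + 3)*1 = (3 + E²)*1 = 3 + E²)
((-29 + 27)*v(-6))/(-2413) = ((-29 + 27)*(3 + (-6)²))/(-2413) = -2*(3 + 36)*(-1/2413) = -2*39*(-1/2413) = -78*(-1/2413) = 78/2413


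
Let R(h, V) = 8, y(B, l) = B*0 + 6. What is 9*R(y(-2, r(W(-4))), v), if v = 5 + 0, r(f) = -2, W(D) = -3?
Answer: 72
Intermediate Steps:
y(B, l) = 6 (y(B, l) = 0 + 6 = 6)
v = 5
9*R(y(-2, r(W(-4))), v) = 9*8 = 72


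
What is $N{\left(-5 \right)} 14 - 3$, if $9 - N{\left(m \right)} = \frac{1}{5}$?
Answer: $\frac{601}{5} \approx 120.2$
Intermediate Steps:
$N{\left(m \right)} = \frac{44}{5}$ ($N{\left(m \right)} = 9 - \frac{1}{5} = \frac{44}{5}$)
$N{\left(-5 \right)} 14 - 3 = \frac{44}{5} \cdot 14 - 3 = \frac{616}{5} - 3 = \frac{601}{5}$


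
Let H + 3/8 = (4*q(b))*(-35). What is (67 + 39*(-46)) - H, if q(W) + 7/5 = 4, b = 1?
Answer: -10901/8 ≈ -1362.6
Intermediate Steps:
q(W) = 13/5 (q(W) = -7/5 + 4 = 13/5)
H = -2915/8 (H = -3/8 + (4*(13/5))*(-35) = -3/8 + (52/5)*(-35) = -3/8 - 364 = -2915/8 ≈ -364.38)
(67 + 39*(-46)) - H = (67 + 39*(-46)) - 1*(-2915/8) = (67 - 1794) + 2915/8 = -1727 + 2915/8 = -10901/8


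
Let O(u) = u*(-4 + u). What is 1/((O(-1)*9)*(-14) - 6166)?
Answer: -1/6796 ≈ -0.00014715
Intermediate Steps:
1/((O(-1)*9)*(-14) - 6166) = 1/((-(-4 - 1)*9)*(-14) - 6166) = 1/((-1*(-5)*9)*(-14) - 6166) = 1/((5*9)*(-14) - 6166) = 1/(45*(-14) - 6166) = 1/(-630 - 6166) = 1/(-6796) = -1/6796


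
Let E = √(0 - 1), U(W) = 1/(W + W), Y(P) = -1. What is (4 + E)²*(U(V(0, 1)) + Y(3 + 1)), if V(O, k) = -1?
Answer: -45/2 - 12*I ≈ -22.5 - 12.0*I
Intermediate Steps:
U(W) = 1/(2*W)
E = I (E = √(-1) = I ≈ 1.0*I)
(4 + E)²*(U(V(0, 1)) + Y(3 + 1)) = (4 + I)²*((½)/(-1) - 1) = (4 + I)²*((½)*(-1) - 1) = (4 + I)²*(-½ - 1) = (4 + I)²*(-3/2) = -3*(4 + I)²/2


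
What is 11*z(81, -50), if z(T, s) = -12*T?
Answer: -10692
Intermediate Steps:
11*z(81, -50) = 11*(-12*81) = 11*(-972) = -10692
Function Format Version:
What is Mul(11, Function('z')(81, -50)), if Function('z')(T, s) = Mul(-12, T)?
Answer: -10692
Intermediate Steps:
Mul(11, Function('z')(81, -50)) = Mul(11, Mul(-12, 81)) = Mul(11, -972) = -10692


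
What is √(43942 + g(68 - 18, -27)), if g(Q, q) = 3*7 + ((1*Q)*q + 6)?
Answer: √42619 ≈ 206.44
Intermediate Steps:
g(Q, q) = 27 + Q*q (g(Q, q) = 21 + (Q*q + 6) = 21 + (6 + Q*q) = 27 + Q*q)
√(43942 + g(68 - 18, -27)) = √(43942 + (27 + (68 - 18)*(-27))) = √(43942 + (27 + 50*(-27))) = √(43942 + (27 - 1350)) = √(43942 - 1323) = √42619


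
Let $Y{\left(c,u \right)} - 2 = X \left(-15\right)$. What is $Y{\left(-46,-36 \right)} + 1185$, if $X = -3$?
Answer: $1232$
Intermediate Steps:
$Y{\left(c,u \right)} = 47$ ($Y{\left(c,u \right)} = 2 - -45 = 2 + 45 = 47$)
$Y{\left(-46,-36 \right)} + 1185 = 47 + 1185 = 1232$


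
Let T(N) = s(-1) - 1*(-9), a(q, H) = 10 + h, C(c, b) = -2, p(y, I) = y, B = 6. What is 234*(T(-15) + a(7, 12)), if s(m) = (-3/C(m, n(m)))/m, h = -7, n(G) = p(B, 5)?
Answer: 2457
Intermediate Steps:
n(G) = 6
s(m) = 3/(2*m) (s(m) = (-3/(-2))/m = (-3*(-½))/m = 3/(2*m))
a(q, H) = 3 (a(q, H) = 10 - 7 = 3)
T(N) = 15/2 (T(N) = (3/2)/(-1) - 1*(-9) = (3/2)*(-1) + 9 = -3/2 + 9 = 15/2)
234*(T(-15) + a(7, 12)) = 234*(15/2 + 3) = 234*(21/2) = 2457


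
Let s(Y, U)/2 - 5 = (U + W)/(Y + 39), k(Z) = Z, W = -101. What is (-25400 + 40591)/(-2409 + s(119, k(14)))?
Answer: -1200089/189608 ≈ -6.3293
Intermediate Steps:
s(Y, U) = 10 + 2*(-101 + U)/(39 + Y) (s(Y, U) = 10 + 2*((U - 101)/(Y + 39)) = 10 + 2*((-101 + U)/(39 + Y)) = 10 + 2*(-101 + U)/(39 + Y))
(-25400 + 40591)/(-2409 + s(119, k(14))) = (-25400 + 40591)/(-2409 + 2*(94 + 14 + 5*119)/(39 + 119)) = 15191/(-2409 + 2*(94 + 14 + 595)/158) = 15191/(-2409 + 2*(1/158)*703) = 15191/(-2409 + 703/79) = 15191/(-189608/79) = 15191*(-79/189608) = -1200089/189608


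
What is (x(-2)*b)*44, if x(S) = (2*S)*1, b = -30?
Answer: 5280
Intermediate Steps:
x(S) = 2*S
(x(-2)*b)*44 = ((2*(-2))*(-30))*44 = -4*(-30)*44 = 120*44 = 5280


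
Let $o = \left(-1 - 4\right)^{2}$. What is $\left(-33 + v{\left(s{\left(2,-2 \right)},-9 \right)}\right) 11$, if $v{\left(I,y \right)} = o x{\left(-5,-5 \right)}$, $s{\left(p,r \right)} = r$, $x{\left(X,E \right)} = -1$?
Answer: $-638$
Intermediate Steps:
$o = 25$ ($o = \left(-5\right)^{2} = 25$)
$v{\left(I,y \right)} = -25$ ($v{\left(I,y \right)} = 25 \left(-1\right) = -25$)
$\left(-33 + v{\left(s{\left(2,-2 \right)},-9 \right)}\right) 11 = \left(-33 - 25\right) 11 = \left(-58\right) 11 = -638$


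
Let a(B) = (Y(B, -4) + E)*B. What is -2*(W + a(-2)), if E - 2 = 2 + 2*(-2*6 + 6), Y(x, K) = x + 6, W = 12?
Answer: -40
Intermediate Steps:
Y(x, K) = 6 + x
E = -8 (E = 2 + (2 + 2*(-2*6 + 6)) = 2 + (2 + 2*(-12 + 6)) = 2 + (2 + 2*(-6)) = 2 + (2 - 12) = 2 - 10 = -8)
a(B) = B*(-2 + B) (a(B) = ((6 + B) - 8)*B = (-2 + B)*B = B*(-2 + B))
-2*(W + a(-2)) = -2*(12 - 2*(-2 - 2)) = -2*(12 - 2*(-4)) = -2*(12 + 8) = -2*20 = -40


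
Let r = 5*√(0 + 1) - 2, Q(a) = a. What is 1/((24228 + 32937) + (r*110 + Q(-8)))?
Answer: 1/57487 ≈ 1.7395e-5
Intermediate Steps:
r = 3 (r = 5*√1 - 2 = 5*1 - 2 = 5 - 2 = 3)
1/((24228 + 32937) + (r*110 + Q(-8))) = 1/((24228 + 32937) + (3*110 - 8)) = 1/(57165 + (330 - 8)) = 1/(57165 + 322) = 1/57487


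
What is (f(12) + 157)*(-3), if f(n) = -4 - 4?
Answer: -447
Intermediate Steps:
f(n) = -8
(f(12) + 157)*(-3) = (-8 + 157)*(-3) = 149*(-3) = -447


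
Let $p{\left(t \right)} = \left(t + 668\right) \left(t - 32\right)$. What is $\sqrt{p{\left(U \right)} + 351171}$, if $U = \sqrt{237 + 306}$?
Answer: $\sqrt{330338 + 636 \sqrt{543}} \approx 587.5$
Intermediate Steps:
$U = \sqrt{543} \approx 23.302$
$p{\left(t \right)} = \left(-32 + t\right) \left(668 + t\right)$ ($p{\left(t \right)} = \left(668 + t\right) \left(-32 + t\right) = \left(-32 + t\right) \left(668 + t\right)$)
$\sqrt{p{\left(U \right)} + 351171} = \sqrt{\left(-21376 + \left(\sqrt{543}\right)^{2} + 636 \sqrt{543}\right) + 351171} = \sqrt{\left(-21376 + 543 + 636 \sqrt{543}\right) + 351171} = \sqrt{\left(-20833 + 636 \sqrt{543}\right) + 351171} = \sqrt{330338 + 636 \sqrt{543}}$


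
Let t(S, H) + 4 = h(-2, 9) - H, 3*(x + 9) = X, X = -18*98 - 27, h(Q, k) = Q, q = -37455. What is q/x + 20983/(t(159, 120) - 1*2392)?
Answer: 6799666/127159 ≈ 53.474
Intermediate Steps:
X = -1791 (X = -1764 - 27 = -1791)
x = -606 (x = -9 + (1/3)*(-1791) = -9 - 597 = -606)
t(S, H) = -6 - H (t(S, H) = -4 + (-2 - H) = -6 - H)
q/x + 20983/(t(159, 120) - 1*2392) = -37455/(-606) + 20983/((-6 - 1*120) - 1*2392) = -37455*(-1/606) + 20983/((-6 - 120) - 2392) = 12485/202 + 20983/(-126 - 2392) = 12485/202 + 20983/(-2518) = 12485/202 + 20983*(-1/2518) = 12485/202 - 20983/2518 = 6799666/127159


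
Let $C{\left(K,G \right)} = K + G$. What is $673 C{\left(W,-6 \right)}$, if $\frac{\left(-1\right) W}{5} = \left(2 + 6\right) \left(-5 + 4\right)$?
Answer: $22882$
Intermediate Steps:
$W = 40$ ($W = - 5 \left(2 + 6\right) \left(-5 + 4\right) = - 5 \cdot 8 \left(-1\right) = \left(-5\right) \left(-8\right) = 40$)
$C{\left(K,G \right)} = G + K$
$673 C{\left(W,-6 \right)} = 673 \left(-6 + 40\right) = 673 \cdot 34 = 22882$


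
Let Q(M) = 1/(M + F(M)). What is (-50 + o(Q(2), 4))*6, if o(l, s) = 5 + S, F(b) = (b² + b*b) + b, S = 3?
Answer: -252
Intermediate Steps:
F(b) = b + 2*b² (F(b) = (b² + b²) + b = 2*b² + b = b + 2*b²)
Q(M) = 1/(M + M*(1 + 2*M))
o(l, s) = 8 (o(l, s) = 5 + 3 = 8)
(-50 + o(Q(2), 4))*6 = (-50 + 8)*6 = -42*6 = -252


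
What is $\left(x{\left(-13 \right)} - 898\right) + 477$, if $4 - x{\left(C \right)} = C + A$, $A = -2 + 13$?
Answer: $-415$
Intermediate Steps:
$A = 11$
$x{\left(C \right)} = -7 - C$ ($x{\left(C \right)} = 4 - \left(C + 11\right) = 4 - \left(11 + C\right) = -7 - C$)
$\left(x{\left(-13 \right)} - 898\right) + 477 = \left(\left(-7 - -13\right) - 898\right) + 477 = \left(\left(-7 + 13\right) - 898\right) + 477 = \left(6 - 898\right) + 477 = -892 + 477 = -415$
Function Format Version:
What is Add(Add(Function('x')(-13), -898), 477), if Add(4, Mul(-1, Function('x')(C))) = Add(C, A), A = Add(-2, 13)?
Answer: -415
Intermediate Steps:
A = 11
Function('x')(C) = Add(-7, Mul(-1, C)) (Function('x')(C) = Add(4, Mul(-1, Add(C, 11))) = Add(4, Mul(-1, Add(11, C))) = Add(4, Add(-11, Mul(-1, C))) = Add(-7, Mul(-1, C)))
Add(Add(Function('x')(-13), -898), 477) = Add(Add(Add(-7, Mul(-1, -13)), -898), 477) = Add(Add(Add(-7, 13), -898), 477) = Add(Add(6, -898), 477) = Add(-892, 477) = -415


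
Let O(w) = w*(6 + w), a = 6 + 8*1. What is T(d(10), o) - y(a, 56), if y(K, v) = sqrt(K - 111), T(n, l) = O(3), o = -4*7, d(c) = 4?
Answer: 27 - I*sqrt(97) ≈ 27.0 - 9.8489*I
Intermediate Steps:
o = -28
a = 14 (a = 6 + 8 = 14)
T(n, l) = 27 (T(n, l) = 3*(6 + 3) = 3*9 = 27)
y(K, v) = sqrt(-111 + K)
T(d(10), o) - y(a, 56) = 27 - sqrt(-111 + 14) = 27 - sqrt(-97) = 27 - I*sqrt(97)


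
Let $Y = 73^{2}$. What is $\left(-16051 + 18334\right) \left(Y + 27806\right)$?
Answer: $75647205$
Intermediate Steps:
$Y = 5329$
$\left(-16051 + 18334\right) \left(Y + 27806\right) = \left(-16051 + 18334\right) \left(5329 + 27806\right) = 2283 \cdot 33135 = 75647205$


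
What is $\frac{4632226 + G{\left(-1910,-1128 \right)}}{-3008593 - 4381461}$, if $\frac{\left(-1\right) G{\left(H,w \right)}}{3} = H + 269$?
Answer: $- \frac{4637149}{7390054} \approx -0.62749$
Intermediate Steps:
$G{\left(H,w \right)} = -807 - 3 H$ ($G{\left(H,w \right)} = - 3 \left(H + 269\right) = - 3 \left(269 + H\right) = -807 - 3 H$)
$\frac{4632226 + G{\left(-1910,-1128 \right)}}{-3008593 - 4381461} = \frac{4632226 - -4923}{-3008593 - 4381461} = \frac{4632226 + \left(-807 + 5730\right)}{-7390054} = \left(4632226 + 4923\right) \left(- \frac{1}{7390054}\right) = 4637149 \left(- \frac{1}{7390054}\right) = - \frac{4637149}{7390054}$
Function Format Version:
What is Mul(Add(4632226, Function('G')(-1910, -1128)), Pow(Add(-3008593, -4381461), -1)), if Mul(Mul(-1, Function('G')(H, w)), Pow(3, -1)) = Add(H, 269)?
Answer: Rational(-4637149, 7390054) ≈ -0.62749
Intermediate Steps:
Function('G')(H, w) = Add(-807, Mul(-3, H)) (Function('G')(H, w) = Mul(-3, Add(H, 269)) = Mul(-3, Add(269, H)) = Add(-807, Mul(-3, H)))
Mul(Add(4632226, Function('G')(-1910, -1128)), Pow(Add(-3008593, -4381461), -1)) = Mul(Add(4632226, Add(-807, Mul(-3, -1910))), Pow(Add(-3008593, -4381461), -1)) = Mul(Add(4632226, Add(-807, 5730)), Pow(-7390054, -1)) = Mul(Add(4632226, 4923), Rational(-1, 7390054)) = Mul(4637149, Rational(-1, 7390054)) = Rational(-4637149, 7390054)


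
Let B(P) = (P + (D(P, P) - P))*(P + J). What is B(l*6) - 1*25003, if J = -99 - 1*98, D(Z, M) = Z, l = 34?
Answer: -23575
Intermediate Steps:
J = -197 (J = -99 - 98 = -197)
B(P) = P*(-197 + P) (B(P) = (P + (P - P))*(P - 197) = (P + 0)*(-197 + P) = P*(-197 + P))
B(l*6) - 1*25003 = (34*6)*(-197 + 34*6) - 1*25003 = 204*(-197 + 204) - 25003 = 204*7 - 25003 = 1428 - 25003 = -23575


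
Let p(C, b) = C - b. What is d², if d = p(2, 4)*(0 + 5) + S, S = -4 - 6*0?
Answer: 196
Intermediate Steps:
S = -4 (S = -4 + 0 = -4)
d = -14 (d = (2 - 1*4)*(0 + 5) - 4 = (2 - 4)*5 - 4 = -2*5 - 4 = -10 - 4 = -14)
d² = (-14)² = 196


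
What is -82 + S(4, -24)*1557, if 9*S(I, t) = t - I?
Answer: -4926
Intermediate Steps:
S(I, t) = -I/9 + t/9 (S(I, t) = (t - I)/9 = -I/9 + t/9)
-82 + S(4, -24)*1557 = -82 + (-⅑*4 + (⅑)*(-24))*1557 = -82 + (-4/9 - 8/3)*1557 = -82 - 28/9*1557 = -82 - 4844 = -4926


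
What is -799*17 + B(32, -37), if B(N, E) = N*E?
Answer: -14767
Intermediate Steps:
B(N, E) = E*N
-799*17 + B(32, -37) = -799*17 - 37*32 = -13583 - 1184 = -14767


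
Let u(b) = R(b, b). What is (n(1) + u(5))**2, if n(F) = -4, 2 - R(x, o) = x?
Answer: 49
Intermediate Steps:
R(x, o) = 2 - x
u(b) = 2 - b
(n(1) + u(5))**2 = (-4 + (2 - 1*5))**2 = (-4 + (2 - 5))**2 = (-4 - 3)**2 = (-7)**2 = 49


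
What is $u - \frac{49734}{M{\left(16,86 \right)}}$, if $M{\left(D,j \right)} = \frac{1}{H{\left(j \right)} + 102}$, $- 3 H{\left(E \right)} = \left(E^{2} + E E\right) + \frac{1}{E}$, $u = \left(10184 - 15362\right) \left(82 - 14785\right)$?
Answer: $\frac{13600093095}{43} \approx 3.1628 \cdot 10^{8}$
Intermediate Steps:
$u = 76132134$ ($u = \left(-5178\right) \left(-14703\right) = 76132134$)
$H{\left(E \right)} = - \frac{2 E^{2}}{3} - \frac{1}{3 E}$ ($H{\left(E \right)} = - \frac{\left(E^{2} + E E\right) + \frac{1}{E}}{3} = - \frac{\left(E^{2} + E^{2}\right) + \frac{1}{E}}{3} = - \frac{2 E^{2} + \frac{1}{E}}{3} = - \frac{\frac{1}{E} + 2 E^{2}}{3} = - \frac{2 E^{2}}{3} - \frac{1}{3 E}$)
$M{\left(D,j \right)} = \frac{1}{102 + \frac{-1 - 2 j^{3}}{3 j}}$ ($M{\left(D,j \right)} = \frac{1}{\frac{-1 - 2 j^{3}}{3 j} + 102} = \frac{1}{102 + \frac{-1 - 2 j^{3}}{3 j}}$)
$u - \frac{49734}{M{\left(16,86 \right)}} = 76132134 - \frac{49734}{3 \cdot 86 \frac{1}{-1 - 2 \cdot 86^{3} + 306 \cdot 86}} = 76132134 - \frac{49734}{3 \cdot 86 \frac{1}{-1 - 1272112 + 26316}} = 76132134 - \frac{49734}{3 \cdot 86 \frac{1}{-1245797}} = 76132134 - \frac{49734}{3 \cdot 86 \left(- \frac{1}{1245797}\right)} = 76132134 - \frac{49734}{- \frac{258}{1245797}} = 76132134 - 49734 \left(- \frac{1245797}{258}\right) = 76132134 - - \frac{10326411333}{43} = 76132134 + \frac{10326411333}{43} = \frac{13600093095}{43}$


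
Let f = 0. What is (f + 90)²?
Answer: 8100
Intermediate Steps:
(f + 90)² = (0 + 90)² = 90² = 8100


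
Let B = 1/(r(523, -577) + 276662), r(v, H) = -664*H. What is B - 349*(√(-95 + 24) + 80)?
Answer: -18421336799/659790 - 349*I*√71 ≈ -27920.0 - 2940.7*I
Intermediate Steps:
B = 1/659790 (B = 1/(-664*(-577) + 276662) = 1/(383128 + 276662) = 1/659790 ≈ 1.5156e-6)
B - 349*(√(-95 + 24) + 80) = 1/659790 - 349*(√(-95 + 24) + 80) = 1/659790 - 349*(√(-71) + 80) = 1/659790 - 349*(I*√71 + 80) = 1/659790 - 349*(80 + I*√71) = 1/659790 - (27920 + 349*I*√71) = 1/659790 + (-27920 - 349*I*√71) = -18421336799/659790 - 349*I*√71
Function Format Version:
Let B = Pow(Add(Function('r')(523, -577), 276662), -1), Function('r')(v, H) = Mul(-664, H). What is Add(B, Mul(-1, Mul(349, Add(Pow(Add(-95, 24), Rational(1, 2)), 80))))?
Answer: Add(Rational(-18421336799, 659790), Mul(-349, I, Pow(71, Rational(1, 2)))) ≈ Add(-27920., Mul(-2940.7, I))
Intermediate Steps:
B = Rational(1, 659790) (B = Pow(Add(Mul(-664, -577), 276662), -1) = Pow(Add(383128, 276662), -1) = Pow(659790, -1) = Rational(1, 659790) ≈ 1.5156e-6)
Add(B, Mul(-1, Mul(349, Add(Pow(Add(-95, 24), Rational(1, 2)), 80)))) = Add(Rational(1, 659790), Mul(-1, Mul(349, Add(Pow(Add(-95, 24), Rational(1, 2)), 80)))) = Add(Rational(1, 659790), Mul(-1, Mul(349, Add(Pow(-71, Rational(1, 2)), 80)))) = Add(Rational(1, 659790), Mul(-1, Mul(349, Add(Mul(I, Pow(71, Rational(1, 2))), 80)))) = Add(Rational(1, 659790), Mul(-1, Mul(349, Add(80, Mul(I, Pow(71, Rational(1, 2))))))) = Add(Rational(1, 659790), Mul(-1, Add(27920, Mul(349, I, Pow(71, Rational(1, 2)))))) = Add(Rational(1, 659790), Add(-27920, Mul(-349, I, Pow(71, Rational(1, 2))))) = Add(Rational(-18421336799, 659790), Mul(-349, I, Pow(71, Rational(1, 2))))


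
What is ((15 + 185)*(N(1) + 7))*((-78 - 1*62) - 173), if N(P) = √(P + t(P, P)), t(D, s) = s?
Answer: -438200 - 62600*√2 ≈ -5.2673e+5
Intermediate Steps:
N(P) = √2*√P (N(P) = √(P + P) = √(2*P) = √2*√P)
((15 + 185)*(N(1) + 7))*((-78 - 1*62) - 173) = ((15 + 185)*(√2*√1 + 7))*((-78 - 1*62) - 173) = (200*(√2*1 + 7))*((-78 - 62) - 173) = (200*(√2 + 7))*(-140 - 173) = (200*(7 + √2))*(-313) = (1400 + 200*√2)*(-313) = -438200 - 62600*√2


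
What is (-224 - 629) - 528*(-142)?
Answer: 74123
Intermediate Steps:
(-224 - 629) - 528*(-142) = -853 + 74976 = 74123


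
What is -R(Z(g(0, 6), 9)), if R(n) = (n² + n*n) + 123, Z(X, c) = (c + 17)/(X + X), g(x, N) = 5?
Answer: -3413/25 ≈ -136.52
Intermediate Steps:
Z(X, c) = (17 + c)/(2*X) (Z(X, c) = (17 + c)/((2*X)) = (17 + c)*(1/(2*X)) = (17 + c)/(2*X))
R(n) = 123 + 2*n² (R(n) = (n² + n²) + 123 = 2*n² + 123 = 123 + 2*n²)
-R(Z(g(0, 6), 9)) = -(123 + 2*((½)*(17 + 9)/5)²) = -(123 + 2*((½)*(⅕)*26)²) = -(123 + 2*(13/5)²) = -(123 + 2*(169/25)) = -(123 + 338/25) = -1*3413/25 = -3413/25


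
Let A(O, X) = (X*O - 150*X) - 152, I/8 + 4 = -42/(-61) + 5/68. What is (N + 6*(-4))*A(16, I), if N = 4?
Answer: -68837680/1037 ≈ -66382.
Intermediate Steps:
I = -26862/1037 (I = -32 + 8*(-42/(-61) + 5/68) = -32 + 8*(-42*(-1/61) + 5*(1/68)) = -32 + 8*(42/61 + 5/68) = -32 + 8*(3161/4148) = -32 + 6322/1037 = -26862/1037 ≈ -25.904)
A(O, X) = -152 - 150*X + O*X (A(O, X) = (O*X - 150*X) - 152 = (-150*X + O*X) - 152 = -152 - 150*X + O*X)
(N + 6*(-4))*A(16, I) = (4 + 6*(-4))*(-152 - 150*(-26862/1037) + 16*(-26862/1037)) = (4 - 24)*(-152 + 4029300/1037 - 429792/1037) = -20*3441884/1037 = -68837680/1037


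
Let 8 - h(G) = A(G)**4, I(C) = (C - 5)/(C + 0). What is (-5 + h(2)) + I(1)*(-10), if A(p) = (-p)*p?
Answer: -213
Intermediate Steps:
I(C) = (-5 + C)/C
A(p) = -p**2
h(G) = 8 - G**8 (h(G) = 8 - (-G**2)**4 = 8 - G**8)
(-5 + h(2)) + I(1)*(-10) = (-5 + (8 - 1*2**8)) + ((-5 + 1)/1)*(-10) = (-5 + (8 - 1*256)) + (1*(-4))*(-10) = (-5 + (8 - 256)) - 4*(-10) = (-5 - 248) + 40 = -253 + 40 = -213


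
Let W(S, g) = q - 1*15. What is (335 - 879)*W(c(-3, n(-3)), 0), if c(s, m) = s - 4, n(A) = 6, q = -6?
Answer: 11424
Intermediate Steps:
c(s, m) = -4 + s
W(S, g) = -21 (W(S, g) = -6 - 1*15 = -6 - 15 = -21)
(335 - 879)*W(c(-3, n(-3)), 0) = (335 - 879)*(-21) = -544*(-21) = 11424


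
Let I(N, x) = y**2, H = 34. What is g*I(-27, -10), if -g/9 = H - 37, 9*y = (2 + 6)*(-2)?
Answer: 256/3 ≈ 85.333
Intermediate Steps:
y = -16/9 (y = ((2 + 6)*(-2))/9 = (8*(-2))/9 = (1/9)*(-16) = -16/9 ≈ -1.7778)
I(N, x) = 256/81 (I(N, x) = (-16/9)**2 = 256/81)
g = 27 (g = -9*(34 - 37) = -9*(-3) = 27)
g*I(-27, -10) = 27*(256/81) = 256/3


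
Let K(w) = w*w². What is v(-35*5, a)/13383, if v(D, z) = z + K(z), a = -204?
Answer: -2829956/4461 ≈ -634.38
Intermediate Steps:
K(w) = w³
v(D, z) = z + z³
v(-35*5, a)/13383 = (-204 + (-204)³)/13383 = (-204 - 8489664)*(1/13383) = -8489868*1/13383 = -2829956/4461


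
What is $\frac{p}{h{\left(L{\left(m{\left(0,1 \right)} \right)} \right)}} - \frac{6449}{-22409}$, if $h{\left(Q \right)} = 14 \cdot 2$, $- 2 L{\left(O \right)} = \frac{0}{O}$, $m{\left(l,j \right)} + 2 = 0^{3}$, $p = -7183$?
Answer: $- \frac{160783275}{627452} \approx -256.25$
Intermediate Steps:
$m{\left(l,j \right)} = -2$ ($m{\left(l,j \right)} = -2 + 0^{3} = -2 + 0 = -2$)
$L{\left(O \right)} = 0$ ($L{\left(O \right)} = - \frac{0 \frac{1}{O}}{2} = \left(- \frac{1}{2}\right) 0 = 0$)
$h{\left(Q \right)} = 28$
$\frac{p}{h{\left(L{\left(m{\left(0,1 \right)} \right)} \right)}} - \frac{6449}{-22409} = - \frac{7183}{28} - \frac{6449}{-22409} = \left(-7183\right) \frac{1}{28} - - \frac{6449}{22409} = - \frac{7183}{28} + \frac{6449}{22409} = - \frac{160783275}{627452}$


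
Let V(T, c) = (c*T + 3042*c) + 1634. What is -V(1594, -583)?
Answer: 2701154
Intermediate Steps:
V(T, c) = 1634 + 3042*c + T*c (V(T, c) = (T*c + 3042*c) + 1634 = (3042*c + T*c) + 1634 = 1634 + 3042*c + T*c)
-V(1594, -583) = -(1634 + 3042*(-583) + 1594*(-583)) = -(1634 - 1773486 - 929302) = -1*(-2701154) = 2701154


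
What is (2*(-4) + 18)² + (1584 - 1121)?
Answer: 563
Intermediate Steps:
(2*(-4) + 18)² + (1584 - 1121) = (-8 + 18)² + 463 = 10² + 463 = 100 + 463 = 563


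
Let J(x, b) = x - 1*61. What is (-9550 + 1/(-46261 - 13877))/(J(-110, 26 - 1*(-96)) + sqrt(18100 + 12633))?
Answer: -10912040119/9969544 - 574317901*sqrt(30733)/89725896 ≈ -2216.7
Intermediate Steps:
J(x, b) = -61 + x (J(x, b) = x - 61 = -61 + x)
(-9550 + 1/(-46261 - 13877))/(J(-110, 26 - 1*(-96)) + sqrt(18100 + 12633)) = (-9550 + 1/(-46261 - 13877))/((-61 - 110) + sqrt(18100 + 12633)) = (-9550 + 1/(-60138))/(-171 + sqrt(30733)) = (-9550 - 1/60138)/(-171 + sqrt(30733)) = -574317901/(60138*(-171 + sqrt(30733)))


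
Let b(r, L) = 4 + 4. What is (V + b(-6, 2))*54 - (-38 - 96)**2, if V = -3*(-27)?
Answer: -13150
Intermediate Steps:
b(r, L) = 8
V = 81
(V + b(-6, 2))*54 - (-38 - 96)**2 = (81 + 8)*54 - (-38 - 96)**2 = 89*54 - 1*(-134)**2 = 4806 - 1*17956 = 4806 - 17956 = -13150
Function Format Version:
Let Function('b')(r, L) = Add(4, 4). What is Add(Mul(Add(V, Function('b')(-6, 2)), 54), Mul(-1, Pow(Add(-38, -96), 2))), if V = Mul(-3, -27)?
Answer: -13150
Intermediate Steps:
Function('b')(r, L) = 8
V = 81
Add(Mul(Add(V, Function('b')(-6, 2)), 54), Mul(-1, Pow(Add(-38, -96), 2))) = Add(Mul(Add(81, 8), 54), Mul(-1, Pow(Add(-38, -96), 2))) = Add(Mul(89, 54), Mul(-1, Pow(-134, 2))) = Add(4806, Mul(-1, 17956)) = Add(4806, -17956) = -13150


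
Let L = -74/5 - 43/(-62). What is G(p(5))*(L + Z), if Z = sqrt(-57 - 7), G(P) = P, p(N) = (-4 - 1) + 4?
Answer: 4373/310 - 8*I ≈ 14.106 - 8.0*I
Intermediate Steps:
p(N) = -1 (p(N) = -5 + 4 = -1)
Z = 8*I (Z = sqrt(-64) = 8*I ≈ 8.0*I)
L = -4373/310 (L = -74*1/5 - 43*(-1/62) = -74/5 + 43/62 = -4373/310 ≈ -14.106)
G(p(5))*(L + Z) = -(-4373/310 + 8*I) = 4373/310 - 8*I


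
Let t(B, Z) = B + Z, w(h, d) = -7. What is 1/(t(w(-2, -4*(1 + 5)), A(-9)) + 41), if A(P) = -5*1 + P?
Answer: 1/20 ≈ 0.050000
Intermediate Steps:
A(P) = -5 + P
1/(t(w(-2, -4*(1 + 5)), A(-9)) + 41) = 1/((-7 + (-5 - 9)) + 41) = 1/((-7 - 14) + 41) = 1/(-21 + 41) = 1/20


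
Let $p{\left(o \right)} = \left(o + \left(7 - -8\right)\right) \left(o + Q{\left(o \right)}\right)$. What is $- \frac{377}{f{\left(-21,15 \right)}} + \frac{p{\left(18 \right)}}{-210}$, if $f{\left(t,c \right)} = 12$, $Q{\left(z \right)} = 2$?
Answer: $- \frac{2903}{84} \approx -34.56$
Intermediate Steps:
$p{\left(o \right)} = \left(2 + o\right) \left(15 + o\right)$ ($p{\left(o \right)} = \left(o + \left(7 - -8\right)\right) \left(o + 2\right) = \left(o + \left(7 + 8\right)\right) \left(2 + o\right) = \left(o + 15\right) \left(2 + o\right) = \left(15 + o\right) \left(2 + o\right) = \left(2 + o\right) \left(15 + o\right)$)
$- \frac{377}{f{\left(-21,15 \right)}} + \frac{p{\left(18 \right)}}{-210} = - \frac{377}{12} + \frac{30 + 18^{2} + 17 \cdot 18}{-210} = \left(-377\right) \frac{1}{12} + \left(30 + 324 + 306\right) \left(- \frac{1}{210}\right) = - \frac{377}{12} + 660 \left(- \frac{1}{210}\right) = - \frac{377}{12} - \frac{22}{7} = - \frac{2903}{84}$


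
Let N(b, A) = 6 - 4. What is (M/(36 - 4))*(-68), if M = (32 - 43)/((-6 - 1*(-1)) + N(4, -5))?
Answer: -187/24 ≈ -7.7917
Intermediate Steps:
N(b, A) = 2
M = 11/3 (M = (32 - 43)/((-6 - 1*(-1)) + 2) = -11/((-6 + 1) + 2) = -11/(-5 + 2) = -11/(-3) = -11*(-⅓) = 11/3 ≈ 3.6667)
(M/(36 - 4))*(-68) = ((11/3)/(36 - 4))*(-68) = ((11/3)/32)*(-68) = ((1/32)*(11/3))*(-68) = (11/96)*(-68) = -187/24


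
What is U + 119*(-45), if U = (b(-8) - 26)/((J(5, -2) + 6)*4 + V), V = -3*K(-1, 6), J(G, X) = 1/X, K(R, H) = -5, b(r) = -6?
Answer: -198167/37 ≈ -5355.9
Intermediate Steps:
V = 15 (V = -3*(-5) = 15)
U = -32/37 (U = (-6 - 26)/((1/(-2) + 6)*4 + 15) = -32/((-1/2 + 6)*4 + 15) = -32/((11/2)*4 + 15) = -32/(22 + 15) = -32/37 ≈ -0.86487)
U + 119*(-45) = -32/37 + 119*(-45) = -32/37 - 5355 = -198167/37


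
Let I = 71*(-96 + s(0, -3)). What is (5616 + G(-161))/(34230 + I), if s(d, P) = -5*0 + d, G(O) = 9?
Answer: 625/3046 ≈ 0.20519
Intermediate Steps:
s(d, P) = d (s(d, P) = 0 + d = d)
I = -6816 (I = 71*(-96 + 0) = 71*(-96) = -6816)
(5616 + G(-161))/(34230 + I) = (5616 + 9)/(34230 - 6816) = 5625/27414 = 5625*(1/27414) = 625/3046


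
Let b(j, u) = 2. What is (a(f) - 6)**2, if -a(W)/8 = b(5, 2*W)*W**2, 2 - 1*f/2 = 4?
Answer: 68644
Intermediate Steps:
f = -4 (f = 4 - 2*4 = 4 - 8 = -4)
a(W) = -16*W**2
(a(f) - 6)**2 = (-16*(-4)**2 - 6)**2 = (-16*16 - 6)**2 = (-256 - 6)**2 = (-262)**2 = 68644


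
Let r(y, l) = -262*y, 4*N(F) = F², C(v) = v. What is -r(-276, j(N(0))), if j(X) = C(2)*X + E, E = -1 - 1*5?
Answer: -72312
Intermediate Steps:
E = -6 (E = -1 - 5 = -6)
N(F) = F²/4
j(X) = -6 + 2*X (j(X) = 2*X - 6 = -6 + 2*X)
-r(-276, j(N(0))) = -(-262)*(-276) = -1*72312 = -72312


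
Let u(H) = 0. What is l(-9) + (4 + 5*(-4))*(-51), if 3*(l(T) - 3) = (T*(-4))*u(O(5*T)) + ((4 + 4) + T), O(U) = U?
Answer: 2456/3 ≈ 818.67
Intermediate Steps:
l(T) = 17/3 + T/3 (l(T) = 3 + ((T*(-4))*0 + ((4 + 4) + T))/3 = 3 + (-4*T*0 + (8 + T))/3 = 3 + (0 + (8 + T))/3 = 3 + (8 + T)/3 = 3 + (8/3 + T/3) = 17/3 + T/3)
l(-9) + (4 + 5*(-4))*(-51) = (17/3 + (⅓)*(-9)) + (4 + 5*(-4))*(-51) = (17/3 - 3) + (4 - 20)*(-51) = 8/3 - 16*(-51) = 8/3 + 816 = 2456/3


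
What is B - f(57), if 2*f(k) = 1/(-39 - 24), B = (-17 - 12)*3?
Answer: -10961/126 ≈ -86.992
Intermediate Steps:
B = -87 (B = -29*3 = -87)
f(k) = -1/126 (f(k) = 1/(2*(-39 - 24)) = (½)/(-63) = (½)*(-1/63) = -1/126)
B - f(57) = -87 - 1*(-1/126) = -87 + 1/126 = -10961/126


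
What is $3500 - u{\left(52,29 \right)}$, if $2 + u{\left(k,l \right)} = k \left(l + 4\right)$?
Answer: $1786$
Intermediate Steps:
$u{\left(k,l \right)} = -2 + k \left(4 + l\right)$ ($u{\left(k,l \right)} = -2 + k \left(l + 4\right) = -2 + k \left(4 + l\right)$)
$3500 - u{\left(52,29 \right)} = 3500 - \left(-2 + 4 \cdot 52 + 52 \cdot 29\right) = 3500 - \left(-2 + 208 + 1508\right) = 3500 - 1714 = 1786$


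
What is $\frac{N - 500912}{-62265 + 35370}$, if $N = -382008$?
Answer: $\frac{176584}{5379} \approx 32.828$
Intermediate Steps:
$\frac{N - 500912}{-62265 + 35370} = \frac{-382008 - 500912}{-62265 + 35370} = - \frac{882920}{-26895} = \left(-882920\right) \left(- \frac{1}{26895}\right) = \frac{176584}{5379}$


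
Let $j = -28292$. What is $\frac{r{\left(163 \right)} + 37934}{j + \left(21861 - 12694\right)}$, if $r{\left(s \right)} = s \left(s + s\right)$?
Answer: $- \frac{91072}{19125} \approx -4.7619$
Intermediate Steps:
$r{\left(s \right)} = 2 s^{2}$ ($r{\left(s \right)} = s 2 s = 2 s^{2}$)
$\frac{r{\left(163 \right)} + 37934}{j + \left(21861 - 12694\right)} = \frac{2 \cdot 163^{2} + 37934}{-28292 + \left(21861 - 12694\right)} = \frac{2 \cdot 26569 + 37934}{-28292 + 9167} = \frac{53138 + 37934}{-19125} = 91072 \left(- \frac{1}{19125}\right) = - \frac{91072}{19125}$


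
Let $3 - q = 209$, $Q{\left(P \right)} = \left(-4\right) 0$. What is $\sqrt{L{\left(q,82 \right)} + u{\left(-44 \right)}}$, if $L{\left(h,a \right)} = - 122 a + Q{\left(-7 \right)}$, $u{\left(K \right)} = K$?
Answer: $8 i \sqrt{157} \approx 100.24 i$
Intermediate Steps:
$Q{\left(P \right)} = 0$
$q = -206$ ($q = 3 - 209 = -206$)
$L{\left(h,a \right)} = - 122 a$ ($L{\left(h,a \right)} = - 122 a + 0 = - 122 a$)
$\sqrt{L{\left(q,82 \right)} + u{\left(-44 \right)}} = \sqrt{\left(-122\right) 82 - 44} = \sqrt{-10004 - 44} = \sqrt{-10048} = 8 i \sqrt{157}$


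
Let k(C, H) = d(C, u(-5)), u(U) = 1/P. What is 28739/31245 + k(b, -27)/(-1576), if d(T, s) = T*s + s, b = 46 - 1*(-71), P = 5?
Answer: 22277641/24621060 ≈ 0.90482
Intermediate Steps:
u(U) = ⅕ (u(U) = 1/5 = ⅕)
b = 117 (b = 46 + 71 = 117)
d(T, s) = s + T*s
k(C, H) = ⅕ + C/5 (k(C, H) = (1 + C)/5 = ⅕ + C/5)
28739/31245 + k(b, -27)/(-1576) = 28739/31245 + (⅕ + (⅕)*117)/(-1576) = 28739*(1/31245) + (⅕ + 117/5)*(-1/1576) = 28739/31245 + (118/5)*(-1/1576) = 28739/31245 - 59/3940 = 22277641/24621060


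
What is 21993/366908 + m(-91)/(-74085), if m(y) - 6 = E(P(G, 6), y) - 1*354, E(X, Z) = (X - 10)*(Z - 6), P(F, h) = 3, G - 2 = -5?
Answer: 1507904857/27182379180 ≈ 0.055474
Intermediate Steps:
G = -3 (G = 2 - 5 = -3)
E(X, Z) = (-10 + X)*(-6 + Z)
m(y) = -306 - 7*y (m(y) = 6 + ((60 - 10*y - 6*3 + 3*y) - 1*354) = 6 + ((60 - 10*y - 18 + 3*y) - 354) = 6 + ((42 - 7*y) - 354) = 6 + (-312 - 7*y) = -306 - 7*y)
21993/366908 + m(-91)/(-74085) = 21993/366908 + (-306 - 7*(-91))/(-74085) = 21993*(1/366908) + (-306 + 637)*(-1/74085) = 21993/366908 + 331*(-1/74085) = 21993/366908 - 331/74085 = 1507904857/27182379180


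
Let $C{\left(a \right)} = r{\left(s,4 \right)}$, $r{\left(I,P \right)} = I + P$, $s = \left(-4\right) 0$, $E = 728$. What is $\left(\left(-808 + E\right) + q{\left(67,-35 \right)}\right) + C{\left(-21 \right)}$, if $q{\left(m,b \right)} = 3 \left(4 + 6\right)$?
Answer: $-46$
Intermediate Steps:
$s = 0$
$C{\left(a \right)} = 4$ ($C{\left(a \right)} = 0 + 4 = 4$)
$q{\left(m,b \right)} = 30$ ($q{\left(m,b \right)} = 3 \cdot 10 = 30$)
$\left(\left(-808 + E\right) + q{\left(67,-35 \right)}\right) + C{\left(-21 \right)} = \left(\left(-808 + 728\right) + 30\right) + 4 = \left(-80 + 30\right) + 4 = -50 + 4 = -46$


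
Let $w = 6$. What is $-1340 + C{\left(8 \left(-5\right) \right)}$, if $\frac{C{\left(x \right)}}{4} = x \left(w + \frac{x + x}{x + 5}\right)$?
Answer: $- \frac{18660}{7} \approx -2665.7$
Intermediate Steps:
$C{\left(x \right)} = 4 x \left(6 + \frac{2 x}{5 + x}\right)$ ($C{\left(x \right)} = 4 x \left(6 + \frac{x + x}{x + 5}\right) = 4 x \left(6 + \frac{2 x}{5 + x}\right)$)
$-1340 + C{\left(8 \left(-5\right) \right)} = -1340 + \frac{8 \cdot 8 \left(-5\right) \left(15 + 4 \cdot 8 \left(-5\right)\right)}{5 + 8 \left(-5\right)} = -1340 + 8 \left(-40\right) \frac{1}{5 - 40} \left(15 + 4 \left(-40\right)\right) = -1340 + 8 \left(-40\right) \frac{1}{-35} \left(15 - 160\right) = -1340 + 8 \left(-40\right) \left(- \frac{1}{35}\right) \left(-145\right) = -1340 - \frac{9280}{7} = - \frac{18660}{7}$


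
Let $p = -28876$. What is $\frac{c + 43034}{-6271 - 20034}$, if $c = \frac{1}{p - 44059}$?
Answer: $- \frac{3138684789}{1918555175} \approx -1.636$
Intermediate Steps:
$c = - \frac{1}{72935}$ ($c = \frac{1}{-28876 - 44059} = \frac{1}{-72935} = - \frac{1}{72935} \approx -1.3711 \cdot 10^{-5}$)
$\frac{c + 43034}{-6271 - 20034} = \frac{- \frac{1}{72935} + 43034}{-6271 - 20034} = \frac{3138684789}{72935 \left(-6271 - 20034\right)} = \frac{3138684789}{72935 \left(-26305\right)} = \frac{3138684789}{72935} \left(- \frac{1}{26305}\right) = - \frac{3138684789}{1918555175}$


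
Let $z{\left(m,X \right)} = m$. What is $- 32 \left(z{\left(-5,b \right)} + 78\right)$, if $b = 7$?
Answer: $-2336$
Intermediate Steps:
$- 32 \left(z{\left(-5,b \right)} + 78\right) = - 32 \left(-5 + 78\right) = \left(-32\right) 73 = -2336$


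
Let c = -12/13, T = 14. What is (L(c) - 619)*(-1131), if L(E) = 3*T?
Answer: 652587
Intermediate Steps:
c = -12/13 (c = -12*1/13 = -12/13 ≈ -0.92308)
L(E) = 42 (L(E) = 3*14 = 42)
(L(c) - 619)*(-1131) = (42 - 619)*(-1131) = -577*(-1131) = 652587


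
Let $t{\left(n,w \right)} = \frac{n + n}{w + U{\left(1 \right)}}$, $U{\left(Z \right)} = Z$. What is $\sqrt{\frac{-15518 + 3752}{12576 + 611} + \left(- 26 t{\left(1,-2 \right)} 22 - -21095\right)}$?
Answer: $\frac{\sqrt{3867139535349}}{13187} \approx 149.12$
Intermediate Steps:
$t{\left(n,w \right)} = \frac{2 n}{1 + w}$ ($t{\left(n,w \right)} = \frac{n + n}{w + 1} = \frac{2 n}{1 + w}$)
$\sqrt{\frac{-15518 + 3752}{12576 + 611} + \left(- 26 t{\left(1,-2 \right)} 22 - -21095\right)} = \sqrt{\frac{-15518 + 3752}{12576 + 611} + \left(- 26 \cdot 2 \cdot 1 \frac{1}{1 - 2} \cdot 22 - -21095\right)} = \sqrt{- \frac{11766}{13187} + \left(- 26 \cdot 2 \cdot 1 \frac{1}{-1} \cdot 22 + 21095\right)} = \sqrt{\left(-11766\right) \frac{1}{13187} + \left(- 26 \cdot 2 \cdot 1 \left(-1\right) 22 + 21095\right)} = \sqrt{- \frac{11766}{13187} + \left(\left(-26\right) \left(-2\right) 22 + 21095\right)} = \sqrt{- \frac{11766}{13187} + \left(52 \cdot 22 + 21095\right)} = \sqrt{- \frac{11766}{13187} + \left(1144 + 21095\right)} = \sqrt{- \frac{11766}{13187} + 22239} = \sqrt{\frac{293253927}{13187}} = \frac{\sqrt{3867139535349}}{13187}$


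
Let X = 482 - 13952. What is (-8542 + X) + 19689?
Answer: -2323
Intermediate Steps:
X = -13470
(-8542 + X) + 19689 = (-8542 - 13470) + 19689 = -22012 + 19689 = -2323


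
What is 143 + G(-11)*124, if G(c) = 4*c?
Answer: -5313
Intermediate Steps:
143 + G(-11)*124 = 143 + (4*(-11))*124 = 143 - 44*124 = 143 - 5456 = -5313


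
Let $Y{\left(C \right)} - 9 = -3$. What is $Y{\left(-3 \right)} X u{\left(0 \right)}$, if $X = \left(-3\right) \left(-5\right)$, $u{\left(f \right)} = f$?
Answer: $0$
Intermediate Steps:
$Y{\left(C \right)} = 6$ ($Y{\left(C \right)} = 9 - 3 = 6$)
$X = 15$
$Y{\left(-3 \right)} X u{\left(0 \right)} = 6 \cdot 15 \cdot 0 = 90 \cdot 0 = 0$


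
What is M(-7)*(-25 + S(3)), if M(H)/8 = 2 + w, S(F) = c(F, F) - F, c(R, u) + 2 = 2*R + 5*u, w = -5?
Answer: 216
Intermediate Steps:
c(R, u) = -2 + 2*R + 5*u (c(R, u) = -2 + (2*R + 5*u) = -2 + 2*R + 5*u)
S(F) = -2 + 6*F (S(F) = (-2 + 2*F + 5*F) - F = (-2 + 7*F) - F = -2 + 6*F)
M(H) = -24 (M(H) = 8*(2 - 5) = 8*(-3) = -24)
M(-7)*(-25 + S(3)) = -24*(-25 + (-2 + 6*3)) = -24*(-25 + (-2 + 18)) = -24*(-25 + 16) = -24*(-9) = 216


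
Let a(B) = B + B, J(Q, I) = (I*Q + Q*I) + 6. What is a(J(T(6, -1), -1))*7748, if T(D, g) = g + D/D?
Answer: 92976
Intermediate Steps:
T(D, g) = 1 + g (T(D, g) = g + 1 = 1 + g)
J(Q, I) = 6 + 2*I*Q (J(Q, I) = (I*Q + I*Q) + 6 = 2*I*Q + 6 = 6 + 2*I*Q)
a(B) = 2*B
a(J(T(6, -1), -1))*7748 = (2*(6 + 2*(-1)*(1 - 1)))*7748 = (2*(6 + 2*(-1)*0))*7748 = (2*(6 + 0))*7748 = (2*6)*7748 = 12*7748 = 92976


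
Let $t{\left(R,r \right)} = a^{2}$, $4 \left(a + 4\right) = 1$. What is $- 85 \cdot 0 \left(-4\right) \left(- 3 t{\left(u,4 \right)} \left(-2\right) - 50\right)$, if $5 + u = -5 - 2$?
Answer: $0$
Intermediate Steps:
$u = -12$ ($u = -5 - 7 = -12$)
$a = - \frac{15}{4}$ ($a = -4 + \frac{1}{4} \cdot 1 = -4 + \frac{1}{4} = - \frac{15}{4} \approx -3.75$)
$t{\left(R,r \right)} = \frac{225}{16}$ ($t{\left(R,r \right)} = \left(- \frac{15}{4}\right)^{2} = \frac{225}{16}$)
$- 85 \cdot 0 \left(-4\right) \left(- 3 t{\left(u,4 \right)} \left(-2\right) - 50\right) = - 85 \cdot 0 \left(-4\right) \left(\left(-3\right) \frac{225}{16} \left(-2\right) - 50\right) = \left(-85\right) 0 \left(\left(- \frac{675}{16}\right) \left(-2\right) - 50\right) = 0 \left(\frac{675}{8} - 50\right) = 0 \cdot \frac{275}{8} = 0$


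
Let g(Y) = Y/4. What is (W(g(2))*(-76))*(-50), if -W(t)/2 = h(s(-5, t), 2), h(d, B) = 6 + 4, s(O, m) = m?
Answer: -76000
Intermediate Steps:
h(d, B) = 10
g(Y) = Y/4 (g(Y) = Y*(1/4) = Y/4)
W(t) = -20 (W(t) = -2*10 = -20)
(W(g(2))*(-76))*(-50) = -20*(-76)*(-50) = 1520*(-50) = -76000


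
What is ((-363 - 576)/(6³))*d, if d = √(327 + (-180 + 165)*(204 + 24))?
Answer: -313*I*√3093/72 ≈ -241.77*I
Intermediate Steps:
d = I*√3093 (d = √(327 - 15*228) = √(327 - 3420) = √(-3093) = I*√3093 ≈ 55.615*I)
((-363 - 576)/(6³))*d = ((-363 - 576)/(6³))*(I*√3093) = (-939/216)*(I*√3093) = (-939*1/216)*(I*√3093) = -313*I*√3093/72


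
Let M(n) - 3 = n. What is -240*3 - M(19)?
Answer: -742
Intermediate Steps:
M(n) = 3 + n
-240*3 - M(19) = -240*3 - (3 + 19) = -720 - 1*22 = -720 - 22 = -742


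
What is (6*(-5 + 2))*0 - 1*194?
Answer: -194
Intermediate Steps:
(6*(-5 + 2))*0 - 1*194 = (6*(-3))*0 - 194 = -18*0 - 194 = 0 - 194 = -194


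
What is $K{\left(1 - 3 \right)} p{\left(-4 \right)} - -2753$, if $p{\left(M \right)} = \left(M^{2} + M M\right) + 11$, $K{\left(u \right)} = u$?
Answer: $2667$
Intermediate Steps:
$p{\left(M \right)} = 11 + 2 M^{2}$ ($p{\left(M \right)} = \left(M^{2} + M^{2}\right) + 11 = 2 M^{2} + 11 = 11 + 2 M^{2}$)
$K{\left(1 - 3 \right)} p{\left(-4 \right)} - -2753 = \left(1 - 3\right) \left(11 + 2 \left(-4\right)^{2}\right) - -2753 = - 2 \left(11 + 2 \cdot 16\right) + 2753 = - 2 \left(11 + 32\right) + 2753 = \left(-2\right) 43 + 2753 = -86 + 2753 = 2667$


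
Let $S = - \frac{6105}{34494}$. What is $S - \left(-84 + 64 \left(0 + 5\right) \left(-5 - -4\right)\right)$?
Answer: $\frac{4643157}{11498} \approx 403.82$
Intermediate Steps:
$S = - \frac{2035}{11498}$ ($S = \left(-6105\right) \frac{1}{34494} = - \frac{2035}{11498} \approx -0.17699$)
$S - \left(-84 + 64 \left(0 + 5\right) \left(-5 - -4\right)\right) = - \frac{2035}{11498} - \left(-84 + 64 \left(0 + 5\right) \left(-5 - -4\right)\right) = - \frac{2035}{11498} - \left(-84 + 64 \cdot 5 \left(-5 + 4\right)\right) = - \frac{2035}{11498} - \left(-84 + 64 \cdot 5 \left(-1\right)\right) = - \frac{2035}{11498} + \left(\left(-64\right) \left(-5\right) + 84\right) = - \frac{2035}{11498} + \left(320 + 84\right) = - \frac{2035}{11498} + 404 = \frac{4643157}{11498}$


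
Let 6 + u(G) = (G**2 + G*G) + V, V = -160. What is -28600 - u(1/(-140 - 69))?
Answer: -1242025556/43681 ≈ -28434.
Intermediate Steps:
u(G) = -166 + 2*G**2 (u(G) = -6 + ((G**2 + G*G) - 160) = -6 + ((G**2 + G**2) - 160) = -6 + (2*G**2 - 160) = -6 + (-160 + 2*G**2) = -166 + 2*G**2)
-28600 - u(1/(-140 - 69)) = -28600 - (-166 + 2*(1/(-140 - 69))**2) = -28600 - (-166 + 2*(1/(-209))**2) = -28600 - (-166 + 2*(-1/209)**2) = -28600 - (-166 + 2*(1/43681)) = -28600 - (-166 + 2/43681) = -28600 - 1*(-7251044/43681) = -28600 + 7251044/43681 = -1242025556/43681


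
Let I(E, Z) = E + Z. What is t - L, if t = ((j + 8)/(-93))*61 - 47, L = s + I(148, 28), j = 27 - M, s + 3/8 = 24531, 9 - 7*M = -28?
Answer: -129018383/5208 ≈ -24773.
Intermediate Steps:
M = 37/7 (M = 9/7 - ⅐*(-28) = 9/7 + 4 = 37/7 ≈ 5.2857)
s = 196245/8 (s = -3/8 + 24531 = 196245/8 ≈ 24531.)
j = 152/7 (j = 27 - 1*37/7 = 27 - 37/7 = 152/7 ≈ 21.714)
L = 197653/8 (L = 196245/8 + (148 + 28) = 196245/8 + 176 = 197653/8 ≈ 24707.)
t = -43285/651 (t = ((152/7 + 8)/(-93))*61 - 47 = ((208/7)*(-1/93))*61 - 47 = -208/651*61 - 47 = -12688/651 - 47 = -43285/651 ≈ -66.490)
t - L = -43285/651 - 1*197653/8 = -43285/651 - 197653/8 = -129018383/5208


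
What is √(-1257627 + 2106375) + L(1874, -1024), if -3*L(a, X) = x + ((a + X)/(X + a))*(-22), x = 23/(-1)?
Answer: 15 + 2*√212187 ≈ 936.28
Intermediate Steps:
x = -23 (x = 23*(-1) = -23)
L(a, X) = 15 (L(a, X) = -(-23 + ((a + X)/(X + a))*(-22))/3 = -(-23 + ((X + a)/(X + a))*(-22))/3 = -(-23 + 1*(-22))/3 = -(-23 - 22)/3 = -⅓*(-45) = 15)
√(-1257627 + 2106375) + L(1874, -1024) = √(-1257627 + 2106375) + 15 = √848748 + 15 = 2*√212187 + 15 = 15 + 2*√212187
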